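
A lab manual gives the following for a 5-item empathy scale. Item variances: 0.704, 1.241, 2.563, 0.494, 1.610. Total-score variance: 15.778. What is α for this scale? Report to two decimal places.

α = 0.73

Σσ²ᵢ = 0.704 + 1.241 + 2.563 + 0.494 + 1.610 = 6.612
α = (k/(k−1))·(1 − Σσ²ᵢ/σ²_total) = (5/4)·(1 − 6.612/15.778) = 0.73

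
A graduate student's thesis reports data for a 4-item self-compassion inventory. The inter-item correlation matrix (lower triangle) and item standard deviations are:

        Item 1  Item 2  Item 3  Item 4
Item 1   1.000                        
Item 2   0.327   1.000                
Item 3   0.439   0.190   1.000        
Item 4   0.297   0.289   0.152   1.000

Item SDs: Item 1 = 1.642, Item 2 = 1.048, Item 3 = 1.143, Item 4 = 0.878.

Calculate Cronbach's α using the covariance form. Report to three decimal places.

Cronbach's α = 0.608

Σσ²ᵢ = 1.642² + 1.048² + 1.143² + 0.878² = 5.8718
Covariances σ_ij = r_ij · s_i · s_j:
  σ(Item 1,Item 2) = 0.327 × 1.642 × 1.048 = 0.5627
  σ(Item 1,Item 3) = 0.439 × 1.642 × 1.143 = 0.8239
  σ(Item 1,Item 4) = 0.297 × 1.642 × 0.878 = 0.4282
  σ(Item 2,Item 3) = 0.190 × 1.048 × 1.143 = 0.2276
  σ(Item 2,Item 4) = 0.289 × 1.048 × 0.878 = 0.2659
  σ(Item 3,Item 4) = 0.152 × 1.143 × 0.878 = 0.1525
σ²_T = Σσ²ᵢ + 2·Σσ_ij = 5.8718 + 2 × 2.4608 = 10.7934
α = (4/3)·(1 − 5.8718/10.7934) = 0.608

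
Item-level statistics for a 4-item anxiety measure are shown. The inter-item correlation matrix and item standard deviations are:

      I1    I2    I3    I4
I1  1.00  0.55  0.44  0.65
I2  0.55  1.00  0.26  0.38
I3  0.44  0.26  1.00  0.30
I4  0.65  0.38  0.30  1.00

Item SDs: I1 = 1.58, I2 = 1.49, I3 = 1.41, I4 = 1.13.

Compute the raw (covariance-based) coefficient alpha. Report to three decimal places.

Σσ²ᵢ = 1.58² + 1.49² + 1.41² + 1.13² = 7.9815
Covariances σ_ij = r_ij · s_i · s_j:
  σ(I1,I2) = 0.55 × 1.58 × 1.49 = 1.2948
  σ(I1,I3) = 0.44 × 1.58 × 1.41 = 0.9802
  σ(I1,I4) = 0.65 × 1.58 × 1.13 = 1.1605
  σ(I2,I3) = 0.26 × 1.49 × 1.41 = 0.5462
  σ(I2,I4) = 0.38 × 1.49 × 1.13 = 0.6398
  σ(I3,I4) = 0.30 × 1.41 × 1.13 = 0.4780
σ²_T = Σσ²ᵢ + 2·Σσ_ij = 7.9815 + 2 × 5.0995 = 18.1805
α = (4/3)·(1 − 7.9815/18.1805) = 0.748

coefficient alpha = 0.748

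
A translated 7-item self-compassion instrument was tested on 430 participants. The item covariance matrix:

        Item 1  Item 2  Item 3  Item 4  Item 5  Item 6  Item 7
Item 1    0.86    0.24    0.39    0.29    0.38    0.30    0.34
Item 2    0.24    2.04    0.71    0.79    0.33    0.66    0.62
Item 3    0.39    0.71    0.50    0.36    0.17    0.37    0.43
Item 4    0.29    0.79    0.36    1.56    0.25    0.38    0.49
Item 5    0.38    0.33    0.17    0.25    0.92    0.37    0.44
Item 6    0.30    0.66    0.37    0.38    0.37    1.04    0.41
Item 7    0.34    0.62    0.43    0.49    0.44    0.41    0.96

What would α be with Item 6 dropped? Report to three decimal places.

α = 0.775

Remaining items: Item 1, Item 2, Item 3, Item 4, Item 5, Item 7 (k = 6).
Σσ²ᵢ = 0.86 + 2.04 + 0.50 + 1.56 + 0.92 + 0.96 = 6.84
σ²_total = 6.84 + 2 × 6.23 = 19.30
α (item deleted) = (6/5)·(1 − 6.84/19.30) = 0.775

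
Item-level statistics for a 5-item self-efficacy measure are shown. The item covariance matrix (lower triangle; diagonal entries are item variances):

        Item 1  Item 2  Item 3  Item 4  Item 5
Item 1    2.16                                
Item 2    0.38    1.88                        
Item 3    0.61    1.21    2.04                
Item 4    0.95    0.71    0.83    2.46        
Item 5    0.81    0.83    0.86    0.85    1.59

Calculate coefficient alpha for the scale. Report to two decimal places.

coefficient alpha = 0.77

sum of item variances = 2.16 + 1.88 + 2.04 + 2.46 + 1.59 = 10.13
Sum of the distinct covariances = 8.04
σ²_T = 10.13 + 2 × 8.04 = 26.21
α = (k/(k−1))·(1 − sum of item variances/σ²_T) = (5/4)·(1 − 10.13/26.21) = 0.77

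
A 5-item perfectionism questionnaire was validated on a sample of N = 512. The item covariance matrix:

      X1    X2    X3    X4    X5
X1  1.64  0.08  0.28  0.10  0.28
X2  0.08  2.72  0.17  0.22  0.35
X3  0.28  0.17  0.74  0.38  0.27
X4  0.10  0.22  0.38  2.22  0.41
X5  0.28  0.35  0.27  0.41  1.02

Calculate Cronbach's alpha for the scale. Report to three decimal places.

Cronbach's alpha = 0.473

ΣVar(i) = 1.64 + 2.72 + 0.74 + 2.22 + 1.02 = 8.34
Sum of off-diagonal covariances = 2.54
total variance = 8.34 + 2 × 2.54 = 13.42
α = (k/(k−1))·(1 − ΣVar(i)/total variance) = (5/4)·(1 − 8.34/13.42) = 0.473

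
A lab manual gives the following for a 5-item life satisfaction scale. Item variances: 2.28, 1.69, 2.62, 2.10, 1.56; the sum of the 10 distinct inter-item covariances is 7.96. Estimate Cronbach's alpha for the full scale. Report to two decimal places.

α = 0.76

sum of item variances = 2.28 + 1.69 + 2.62 + 2.10 + 1.56 = 10.25
Sum of distinct covariances = 7.96
Var(T) = sum of item variances + 2·Σcov = 10.25 + 2 × 7.96 = 26.17
α = (5/4)·(1 − 10.25/26.17) = 0.76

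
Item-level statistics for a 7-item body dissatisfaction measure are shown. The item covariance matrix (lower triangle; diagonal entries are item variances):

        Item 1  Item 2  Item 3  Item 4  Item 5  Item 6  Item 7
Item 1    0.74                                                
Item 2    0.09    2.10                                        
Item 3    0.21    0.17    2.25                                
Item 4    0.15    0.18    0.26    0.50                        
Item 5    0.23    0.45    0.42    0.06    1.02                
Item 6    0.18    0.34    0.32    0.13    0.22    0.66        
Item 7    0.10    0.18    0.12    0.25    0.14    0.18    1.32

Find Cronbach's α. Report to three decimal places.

Σσ²ᵢ = 0.74 + 2.10 + 2.25 + 0.50 + 1.02 + 0.66 + 1.32 = 8.59
Σ_{i<j} σ_ij = 4.38
Var(T) = 8.59 + 2 × 4.38 = 17.35
α = (k/(k−1))·(1 − Σσ²ᵢ/Var(T)) = (7/6)·(1 − 8.59/17.35) = 0.589

Cronbach's α = 0.589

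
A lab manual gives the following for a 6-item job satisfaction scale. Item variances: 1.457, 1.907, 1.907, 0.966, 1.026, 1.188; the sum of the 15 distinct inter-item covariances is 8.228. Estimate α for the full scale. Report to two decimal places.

ΣVar(i) = 1.457 + 1.907 + 1.907 + 0.966 + 1.026 + 1.188 = 8.451
Sum of distinct covariances = 8.228
total variance = ΣVar(i) + 2·Σcov = 8.451 + 2 × 8.228 = 24.907
α = (6/5)·(1 − 8.451/24.907) = 0.79

α = 0.79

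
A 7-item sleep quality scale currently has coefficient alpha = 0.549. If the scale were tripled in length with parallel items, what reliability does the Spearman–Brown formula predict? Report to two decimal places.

predicted reliability = 0.79

Length factor m = 3
α' = m·α / (1 + (m−1)·α)
   = 3 × 0.549 / (1 + (3 − 1) × 0.549)
   = 1.6470 / 2.0980 = 0.79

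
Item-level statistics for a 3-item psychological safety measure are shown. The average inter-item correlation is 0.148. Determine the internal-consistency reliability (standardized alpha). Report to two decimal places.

standardized alpha = 0.34

Standardized α = k·r̄ / (1 + (k−1)·r̄) = 3 × 0.148 / (1 + 2 × 0.148)
  = 0.4440 / 1.2960 = 0.34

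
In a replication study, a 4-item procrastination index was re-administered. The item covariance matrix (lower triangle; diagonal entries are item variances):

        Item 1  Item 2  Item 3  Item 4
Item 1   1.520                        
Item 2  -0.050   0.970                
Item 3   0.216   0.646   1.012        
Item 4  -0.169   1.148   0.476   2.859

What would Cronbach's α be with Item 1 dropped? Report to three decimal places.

α = 0.726

Remaining items: Item 2, Item 3, Item 4 (k = 3).
ΣVar(i) = 0.970 + 1.012 + 2.859 = 4.841
σ²_total = 4.841 + 2 × 2.270 = 9.381
α (item deleted) = (3/2)·(1 − 4.841/9.381) = 0.726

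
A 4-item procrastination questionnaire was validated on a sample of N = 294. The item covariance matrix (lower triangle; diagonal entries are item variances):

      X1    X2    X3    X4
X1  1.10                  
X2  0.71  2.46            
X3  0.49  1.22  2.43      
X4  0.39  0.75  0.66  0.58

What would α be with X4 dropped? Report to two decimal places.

α = 0.67

Remaining items: X1, X2, X3 (k = 3).
ΣVar(i) = 1.10 + 2.46 + 2.43 = 5.99
total variance = 5.99 + 2 × 2.42 = 10.83
α (item deleted) = (3/2)·(1 − 5.99/10.83) = 0.67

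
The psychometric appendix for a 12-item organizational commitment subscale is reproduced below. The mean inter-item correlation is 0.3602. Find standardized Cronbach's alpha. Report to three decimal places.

Standardized α = k·r̄ / (1 + (k−1)·r̄) = 12 × 0.3602 / (1 + 11 × 0.3602)
  = 4.3224 / 4.9622 = 0.871

α = 0.871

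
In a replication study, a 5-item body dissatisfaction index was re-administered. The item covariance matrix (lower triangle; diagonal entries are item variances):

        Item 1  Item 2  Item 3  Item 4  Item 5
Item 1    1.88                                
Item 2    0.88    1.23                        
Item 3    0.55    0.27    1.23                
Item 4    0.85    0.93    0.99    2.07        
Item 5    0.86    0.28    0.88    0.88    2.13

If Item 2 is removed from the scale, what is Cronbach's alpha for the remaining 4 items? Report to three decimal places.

Remaining items: Item 1, Item 3, Item 4, Item 5 (k = 4).
Σσ²ᵢ = 1.88 + 1.23 + 2.07 + 2.13 = 7.31
Var(T) = 7.31 + 2 × 5.01 = 17.33
α (item deleted) = (4/3)·(1 − 7.31/17.33) = 0.771

α = 0.771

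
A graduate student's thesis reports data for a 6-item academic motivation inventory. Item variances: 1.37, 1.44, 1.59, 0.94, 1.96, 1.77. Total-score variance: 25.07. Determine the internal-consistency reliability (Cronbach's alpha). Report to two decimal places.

ΣVar(i) = 1.37 + 1.44 + 1.59 + 0.94 + 1.96 + 1.77 = 9.07
α = (k/(k−1))·(1 − ΣVar(i)/total variance) = (6/5)·(1 − 9.07/25.07) = 0.77

Cronbach's alpha = 0.77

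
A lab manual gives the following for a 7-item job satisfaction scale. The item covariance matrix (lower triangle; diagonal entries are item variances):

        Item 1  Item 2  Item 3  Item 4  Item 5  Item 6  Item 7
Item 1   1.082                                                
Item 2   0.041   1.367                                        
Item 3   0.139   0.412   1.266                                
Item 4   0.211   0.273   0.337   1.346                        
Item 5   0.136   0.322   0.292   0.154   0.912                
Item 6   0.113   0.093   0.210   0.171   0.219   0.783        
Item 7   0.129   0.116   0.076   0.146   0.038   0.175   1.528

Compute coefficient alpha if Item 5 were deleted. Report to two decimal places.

Remaining items: Item 1, Item 2, Item 3, Item 4, Item 6, Item 7 (k = 6).
ΣVar(i) = 1.082 + 1.367 + 1.266 + 1.346 + 0.783 + 1.528 = 7.372
total variance = 7.372 + 2 × 2.642 = 12.656
α (item deleted) = (6/5)·(1 − 7.372/12.656) = 0.50

coefficient alpha = 0.50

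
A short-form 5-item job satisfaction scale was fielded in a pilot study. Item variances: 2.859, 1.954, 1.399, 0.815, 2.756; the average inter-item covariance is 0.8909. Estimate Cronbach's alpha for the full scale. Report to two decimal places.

Σσ²ᵢ = 2.859 + 1.954 + 1.399 + 0.815 + 2.756 = 9.783
Sum of the 10 distinct covariances = 10 × 0.8909 = 8.9090
Var(T) = Σσ²ᵢ + 2·Σcov = 9.783 + 2 × 8.9090 = 27.6010
α = (5/4)·(1 − 9.783/27.6010) = 0.81

α = 0.81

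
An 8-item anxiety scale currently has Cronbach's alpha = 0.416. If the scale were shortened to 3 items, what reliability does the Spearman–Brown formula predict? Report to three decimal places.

Length factor m = 3/8 = 0.3750
α' = m·α / (1 − (1−m)·α)
   = 3/8 × 0.416 / (1 − (1 − 3/8) × 0.416)
   = 0.1560 / 0.7400 = 0.211

predicted reliability = 0.211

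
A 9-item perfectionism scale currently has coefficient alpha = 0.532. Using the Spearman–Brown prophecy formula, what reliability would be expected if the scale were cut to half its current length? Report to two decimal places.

predicted reliability = 0.36

Length factor m = 1/2
α' = m·α / (1 − (1−m)·α)
   = 1/2 × 0.532 / (1 − (1 − 1/2) × 0.532)
   = 0.2660 / 0.7340 = 0.36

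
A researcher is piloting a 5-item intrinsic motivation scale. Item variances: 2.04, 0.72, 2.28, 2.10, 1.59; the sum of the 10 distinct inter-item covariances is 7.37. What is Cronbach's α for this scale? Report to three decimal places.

Σσ²ᵢ = 2.04 + 0.72 + 2.28 + 2.10 + 1.59 = 8.73
Sum of distinct covariances = 7.37
σ²_T = Σσ²ᵢ + 2·Σcov = 8.73 + 2 × 7.37 = 23.47
α = (5/4)·(1 − 8.73/23.47) = 0.785

Cronbach's α = 0.785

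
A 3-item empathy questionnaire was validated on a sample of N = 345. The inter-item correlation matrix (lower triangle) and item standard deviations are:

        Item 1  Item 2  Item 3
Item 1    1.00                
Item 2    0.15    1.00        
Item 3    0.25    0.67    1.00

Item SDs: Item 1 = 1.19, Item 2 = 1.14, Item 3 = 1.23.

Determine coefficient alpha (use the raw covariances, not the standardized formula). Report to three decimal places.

Σσ²ᵢ = 1.19² + 1.14² + 1.23² = 4.2286
Covariances σ_ij = r_ij · s_i · s_j:
  σ(Item 1,Item 2) = 0.15 × 1.19 × 1.14 = 0.2035
  σ(Item 1,Item 3) = 0.25 × 1.19 × 1.23 = 0.3659
  σ(Item 2,Item 3) = 0.67 × 1.14 × 1.23 = 0.9395
σ²_T = Σσ²ᵢ + 2·Σσ_ij = 4.2286 + 2 × 1.5089 = 7.2464
α = (3/2)·(1 − 4.2286/7.2464) = 0.625

α = 0.625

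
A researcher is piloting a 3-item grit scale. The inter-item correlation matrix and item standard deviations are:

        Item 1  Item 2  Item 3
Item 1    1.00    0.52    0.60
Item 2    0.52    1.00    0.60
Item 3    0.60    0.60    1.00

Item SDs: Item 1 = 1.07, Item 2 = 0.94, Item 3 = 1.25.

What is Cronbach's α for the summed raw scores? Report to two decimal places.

Cronbach's α = 0.80

Σσ²ᵢ = 1.07² + 0.94² + 1.25² = 3.5910
Covariances σ_ij = r_ij · s_i · s_j:
  σ(Item 1,Item 2) = 0.52 × 1.07 × 0.94 = 0.5230
  σ(Item 1,Item 3) = 0.60 × 1.07 × 1.25 = 0.8025
  σ(Item 2,Item 3) = 0.60 × 0.94 × 1.25 = 0.7050
σ²_T = Σσ²ᵢ + 2·Σσ_ij = 3.5910 + 2 × 2.0305 = 7.6520
α = (3/2)·(1 − 3.5910/7.6520) = 0.80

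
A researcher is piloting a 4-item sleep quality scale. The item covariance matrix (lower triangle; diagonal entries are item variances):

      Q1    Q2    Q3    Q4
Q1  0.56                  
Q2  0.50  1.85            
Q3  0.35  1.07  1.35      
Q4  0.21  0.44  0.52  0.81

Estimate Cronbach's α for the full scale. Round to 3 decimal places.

sum of item variances = 0.56 + 1.85 + 1.35 + 0.81 = 4.57
Σ_{i<j} σ_ij = 3.09
Var(T) = 4.57 + 2 × 3.09 = 10.75
α = (k/(k−1))·(1 − sum of item variances/Var(T)) = (4/3)·(1 − 4.57/10.75) = 0.767

Cronbach's α = 0.767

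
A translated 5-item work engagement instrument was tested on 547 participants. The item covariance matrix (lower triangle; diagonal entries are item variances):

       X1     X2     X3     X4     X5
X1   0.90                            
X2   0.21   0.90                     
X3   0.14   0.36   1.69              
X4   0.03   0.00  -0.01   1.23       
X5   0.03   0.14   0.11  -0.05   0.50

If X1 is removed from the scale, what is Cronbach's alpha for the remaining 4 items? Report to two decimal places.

α = 0.27

Remaining items: X2, X3, X4, X5 (k = 4).
Σσᵢ² = 0.90 + 1.69 + 1.23 + 0.50 = 4.32
σ²_T = 4.32 + 2 × 0.55 = 5.42
α (item deleted) = (4/3)·(1 − 4.32/5.42) = 0.27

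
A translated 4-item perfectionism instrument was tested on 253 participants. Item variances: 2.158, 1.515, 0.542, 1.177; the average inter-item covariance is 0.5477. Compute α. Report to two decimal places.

α = 0.73

ΣVar(i) = 2.158 + 1.515 + 0.542 + 1.177 = 5.392
Sum of the 6 distinct covariances = 6 × 0.5477 = 3.2862
σ²_total = ΣVar(i) + 2·Σcov = 5.392 + 2 × 3.2862 = 11.9644
α = (4/3)·(1 − 5.392/11.9644) = 0.73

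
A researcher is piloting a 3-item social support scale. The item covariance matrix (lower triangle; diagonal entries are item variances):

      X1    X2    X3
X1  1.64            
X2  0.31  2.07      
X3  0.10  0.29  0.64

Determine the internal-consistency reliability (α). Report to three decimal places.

ΣVar(i) = 1.64 + 2.07 + 0.64 = 4.35
Σ_{i<j} σ_ij = 0.70
σ²_T = 4.35 + 2 × 0.70 = 5.75
α = (k/(k−1))·(1 − ΣVar(i)/σ²_T) = (3/2)·(1 − 4.35/5.75) = 0.365

α = 0.365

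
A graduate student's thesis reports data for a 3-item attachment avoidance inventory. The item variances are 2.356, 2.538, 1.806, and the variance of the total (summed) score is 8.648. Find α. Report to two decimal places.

α = 0.34

Σσ²ᵢ = 2.356 + 2.538 + 1.806 = 6.700
α = (k/(k−1))·(1 − Σσ²ᵢ/total variance) = (3/2)·(1 − 6.700/8.648) = 0.34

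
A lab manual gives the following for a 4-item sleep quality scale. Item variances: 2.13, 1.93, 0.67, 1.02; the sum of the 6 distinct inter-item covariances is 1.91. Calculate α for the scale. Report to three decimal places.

α = 0.532

Σσ²ᵢ = 2.13 + 1.93 + 0.67 + 1.02 = 5.75
Sum of distinct covariances = 1.91
σ²_T = Σσ²ᵢ + 2·Σcov = 5.75 + 2 × 1.91 = 9.57
α = (4/3)·(1 − 5.75/9.57) = 0.532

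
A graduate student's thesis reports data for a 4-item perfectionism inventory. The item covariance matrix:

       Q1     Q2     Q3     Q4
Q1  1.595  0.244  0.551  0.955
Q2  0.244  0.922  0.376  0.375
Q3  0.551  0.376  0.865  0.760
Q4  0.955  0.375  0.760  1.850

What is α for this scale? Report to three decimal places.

ΣVar(i) = 1.595 + 0.922 + 0.865 + 1.850 = 5.232
Σ_{i<j} σ_ij = 3.261
σ²_total = 5.232 + 2 × 3.261 = 11.754
α = (k/(k−1))·(1 − ΣVar(i)/σ²_total) = (4/3)·(1 − 5.232/11.754) = 0.740

α = 0.740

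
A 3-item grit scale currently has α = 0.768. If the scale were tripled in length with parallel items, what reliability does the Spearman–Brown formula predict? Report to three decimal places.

predicted reliability = 0.909

Length factor m = 3
α' = m·α / (1 + (m−1)·α)
   = 3 × 0.768 / (1 + (3 − 1) × 0.768)
   = 2.3040 / 2.5360 = 0.909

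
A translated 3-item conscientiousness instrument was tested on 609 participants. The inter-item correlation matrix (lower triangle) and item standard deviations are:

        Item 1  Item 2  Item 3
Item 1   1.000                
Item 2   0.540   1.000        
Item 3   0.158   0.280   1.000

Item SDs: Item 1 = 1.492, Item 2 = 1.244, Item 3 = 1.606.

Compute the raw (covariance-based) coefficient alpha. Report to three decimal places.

Σσ²ᵢ = 1.492² + 1.244² + 1.606² = 6.3528
Covariances σ_ij = r_ij · s_i · s_j:
  σ(Item 1,Item 2) = 0.540 × 1.492 × 1.244 = 1.0023
  σ(Item 1,Item 3) = 0.158 × 1.492 × 1.606 = 0.3786
  σ(Item 2,Item 3) = 0.280 × 1.244 × 1.606 = 0.5594
σ²_T = Σσ²ᵢ + 2·Σσ_ij = 6.3528 + 2 × 1.9403 = 10.2334
α = (3/2)·(1 − 6.3528/10.2334) = 0.569

coefficient alpha = 0.569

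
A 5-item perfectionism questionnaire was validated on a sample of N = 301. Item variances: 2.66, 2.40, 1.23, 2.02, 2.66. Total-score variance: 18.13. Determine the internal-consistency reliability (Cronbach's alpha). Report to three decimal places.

Cronbach's alpha = 0.494

Σσ²ᵢ = 2.66 + 2.40 + 1.23 + 2.02 + 2.66 = 10.97
α = (k/(k−1))·(1 − Σσ²ᵢ/σ²_T) = (5/4)·(1 − 10.97/18.13) = 0.494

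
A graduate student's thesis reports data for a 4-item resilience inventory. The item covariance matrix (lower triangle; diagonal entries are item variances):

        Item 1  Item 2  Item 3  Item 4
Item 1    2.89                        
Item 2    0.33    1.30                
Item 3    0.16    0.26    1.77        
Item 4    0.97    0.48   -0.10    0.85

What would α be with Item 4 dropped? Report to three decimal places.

Remaining items: Item 1, Item 2, Item 3 (k = 3).
Σσᵢ² = 2.89 + 1.30 + 1.77 = 5.96
σ²_total = 5.96 + 2 × 0.75 = 7.46
α (item deleted) = (3/2)·(1 − 5.96/7.46) = 0.302

α = 0.302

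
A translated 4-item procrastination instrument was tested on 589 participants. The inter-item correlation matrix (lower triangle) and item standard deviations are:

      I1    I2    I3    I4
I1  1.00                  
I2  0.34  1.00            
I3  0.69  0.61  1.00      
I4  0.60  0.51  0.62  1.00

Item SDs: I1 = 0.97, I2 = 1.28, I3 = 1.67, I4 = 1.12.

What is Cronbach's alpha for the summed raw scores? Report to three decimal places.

Σσ²ᵢ = 0.97² + 1.28² + 1.67² + 1.12² = 6.6226
Covariances σ_ij = r_ij · s_i · s_j:
  σ(I1,I2) = 0.34 × 0.97 × 1.28 = 0.4221
  σ(I1,I3) = 0.69 × 0.97 × 1.67 = 1.1177
  σ(I1,I4) = 0.60 × 0.97 × 1.12 = 0.6518
  σ(I2,I3) = 0.61 × 1.28 × 1.67 = 1.3039
  σ(I2,I4) = 0.51 × 1.28 × 1.12 = 0.7311
  σ(I3,I4) = 0.62 × 1.67 × 1.12 = 1.1596
σ²_T = Σσ²ᵢ + 2·Σσ_ij = 6.6226 + 2 × 5.3862 = 17.3950
α = (4/3)·(1 − 6.6226/17.3950) = 0.826

Cronbach's alpha = 0.826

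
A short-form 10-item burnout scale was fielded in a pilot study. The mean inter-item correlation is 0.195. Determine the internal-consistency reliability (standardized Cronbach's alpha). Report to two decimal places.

standardized Cronbach's alpha = 0.71

Standardized α = k·r̄ / (1 + (k−1)·r̄) = 10 × 0.195 / (1 + 9 × 0.195)
  = 1.9500 / 2.7550 = 0.71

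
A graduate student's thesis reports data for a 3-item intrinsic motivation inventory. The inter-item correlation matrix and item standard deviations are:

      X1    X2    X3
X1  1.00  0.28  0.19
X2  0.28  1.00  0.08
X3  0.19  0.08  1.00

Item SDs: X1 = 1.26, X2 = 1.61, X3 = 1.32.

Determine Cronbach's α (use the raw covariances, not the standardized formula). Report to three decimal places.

Cronbach's α = 0.394

Σσ²ᵢ = 1.26² + 1.61² + 1.32² = 5.9221
Covariances σ_ij = r_ij · s_i · s_j:
  σ(X1,X2) = 0.28 × 1.26 × 1.61 = 0.5680
  σ(X1,X3) = 0.19 × 1.26 × 1.32 = 0.3160
  σ(X2,X3) = 0.08 × 1.61 × 1.32 = 0.1700
σ²_T = Σσ²ᵢ + 2·Σσ_ij = 5.9221 + 2 × 1.0540 = 8.0301
α = (3/2)·(1 − 5.9221/8.0301) = 0.394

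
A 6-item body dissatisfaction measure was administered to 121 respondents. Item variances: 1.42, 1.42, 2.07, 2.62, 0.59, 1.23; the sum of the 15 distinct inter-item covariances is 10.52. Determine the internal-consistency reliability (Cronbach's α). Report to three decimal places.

Cronbach's α = 0.831

sum of item variances = 1.42 + 1.42 + 2.07 + 2.62 + 0.59 + 1.23 = 9.35
Sum of distinct covariances = 10.52
total variance = sum of item variances + 2·Σcov = 9.35 + 2 × 10.52 = 30.39
α = (6/5)·(1 − 9.35/30.39) = 0.831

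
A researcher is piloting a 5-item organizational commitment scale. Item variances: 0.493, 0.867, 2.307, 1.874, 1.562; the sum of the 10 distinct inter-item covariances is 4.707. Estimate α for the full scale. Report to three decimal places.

α = 0.712

sum of item variances = 0.493 + 0.867 + 2.307 + 1.874 + 1.562 = 7.103
Sum of distinct covariances = 4.707
total variance = sum of item variances + 2·Σcov = 7.103 + 2 × 4.707 = 16.517
α = (5/4)·(1 − 7.103/16.517) = 0.712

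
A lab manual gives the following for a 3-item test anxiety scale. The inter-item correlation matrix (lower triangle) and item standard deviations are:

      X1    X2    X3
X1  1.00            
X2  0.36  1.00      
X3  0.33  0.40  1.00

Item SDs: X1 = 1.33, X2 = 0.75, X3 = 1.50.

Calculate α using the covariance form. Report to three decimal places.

Σσ²ᵢ = 1.33² + 0.75² + 1.50² = 4.5814
Covariances σ_ij = r_ij · s_i · s_j:
  σ(X1,X2) = 0.36 × 1.33 × 0.75 = 0.3591
  σ(X1,X3) = 0.33 × 1.33 × 1.50 = 0.6584
  σ(X2,X3) = 0.40 × 0.75 × 1.50 = 0.4500
σ²_T = Σσ²ᵢ + 2·Σσ_ij = 4.5814 + 2 × 1.4675 = 7.5164
α = (3/2)·(1 − 4.5814/7.5164) = 0.586

α = 0.586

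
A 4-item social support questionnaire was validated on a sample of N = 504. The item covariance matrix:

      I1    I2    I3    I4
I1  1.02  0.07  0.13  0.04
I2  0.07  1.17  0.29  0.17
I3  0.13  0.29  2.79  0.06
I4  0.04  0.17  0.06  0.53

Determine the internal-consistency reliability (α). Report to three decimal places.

α = 0.288

ΣVar(i) = 1.02 + 1.17 + 2.79 + 0.53 = 5.51
Sum of off-diagonal covariances = 0.76
σ²_total = 5.51 + 2 × 0.76 = 7.03
α = (k/(k−1))·(1 − ΣVar(i)/σ²_total) = (4/3)·(1 − 5.51/7.03) = 0.288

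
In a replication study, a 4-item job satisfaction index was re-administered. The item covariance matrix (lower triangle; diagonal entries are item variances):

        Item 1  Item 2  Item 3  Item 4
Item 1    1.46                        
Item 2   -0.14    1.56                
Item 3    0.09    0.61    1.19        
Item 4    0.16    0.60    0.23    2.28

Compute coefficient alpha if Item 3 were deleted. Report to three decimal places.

α = 0.284

Remaining items: Item 1, Item 2, Item 4 (k = 3).
ΣVar(i) = 1.46 + 1.56 + 2.28 = 5.30
σ²_total = 5.30 + 2 × 0.62 = 6.54
α (item deleted) = (3/2)·(1 − 5.30/6.54) = 0.284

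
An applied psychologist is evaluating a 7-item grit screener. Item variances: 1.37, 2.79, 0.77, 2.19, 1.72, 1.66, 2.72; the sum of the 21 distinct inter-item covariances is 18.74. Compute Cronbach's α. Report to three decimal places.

Cronbach's α = 0.862

Σσ²ᵢ = 1.37 + 2.79 + 0.77 + 2.19 + 1.72 + 1.66 + 2.72 = 13.22
Sum of distinct covariances = 18.74
total variance = Σσ²ᵢ + 2·Σcov = 13.22 + 2 × 18.74 = 50.70
α = (7/6)·(1 − 13.22/50.70) = 0.862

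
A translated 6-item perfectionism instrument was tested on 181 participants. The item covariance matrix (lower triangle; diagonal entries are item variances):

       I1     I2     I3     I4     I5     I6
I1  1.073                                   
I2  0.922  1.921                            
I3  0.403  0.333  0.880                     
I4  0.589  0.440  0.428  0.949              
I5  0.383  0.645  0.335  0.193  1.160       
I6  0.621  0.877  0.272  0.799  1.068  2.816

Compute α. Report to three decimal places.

α = 0.785

sum of item variances = 1.073 + 1.921 + 0.880 + 0.949 + 1.160 + 2.816 = 8.799
Σ_{i<j} σ_ij = 8.308
σ²_total = 8.799 + 2 × 8.308 = 25.415
α = (k/(k−1))·(1 − sum of item variances/σ²_total) = (6/5)·(1 − 8.799/25.415) = 0.785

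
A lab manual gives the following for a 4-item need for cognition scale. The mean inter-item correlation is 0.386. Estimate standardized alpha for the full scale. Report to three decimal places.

Standardized α = k·r̄ / (1 + (k−1)·r̄) = 4 × 0.386 / (1 + 3 × 0.386)
  = 1.5440 / 2.1580 = 0.715

standardized alpha = 0.715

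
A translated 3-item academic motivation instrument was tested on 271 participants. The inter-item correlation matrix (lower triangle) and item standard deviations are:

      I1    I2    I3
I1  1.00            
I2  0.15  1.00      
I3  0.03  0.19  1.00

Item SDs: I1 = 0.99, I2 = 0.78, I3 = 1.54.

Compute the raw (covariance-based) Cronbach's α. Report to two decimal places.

α = 0.25

Σσ²ᵢ = 0.99² + 0.78² + 1.54² = 3.9601
Covariances σ_ij = r_ij · s_i · s_j:
  σ(I1,I2) = 0.15 × 0.99 × 0.78 = 0.1158
  σ(I1,I3) = 0.03 × 0.99 × 1.54 = 0.0457
  σ(I2,I3) = 0.19 × 0.78 × 1.54 = 0.2282
σ²_T = Σσ²ᵢ + 2·Σσ_ij = 3.9601 + 2 × 0.3897 = 4.7395
α = (3/2)·(1 − 3.9601/4.7395) = 0.25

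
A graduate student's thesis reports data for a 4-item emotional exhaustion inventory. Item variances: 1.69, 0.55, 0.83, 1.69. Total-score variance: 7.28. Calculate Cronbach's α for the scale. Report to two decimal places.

α = 0.46

sum of item variances = 1.69 + 0.55 + 0.83 + 1.69 = 4.76
α = (k/(k−1))·(1 − sum of item variances/σ²_T) = (4/3)·(1 − 4.76/7.28) = 0.46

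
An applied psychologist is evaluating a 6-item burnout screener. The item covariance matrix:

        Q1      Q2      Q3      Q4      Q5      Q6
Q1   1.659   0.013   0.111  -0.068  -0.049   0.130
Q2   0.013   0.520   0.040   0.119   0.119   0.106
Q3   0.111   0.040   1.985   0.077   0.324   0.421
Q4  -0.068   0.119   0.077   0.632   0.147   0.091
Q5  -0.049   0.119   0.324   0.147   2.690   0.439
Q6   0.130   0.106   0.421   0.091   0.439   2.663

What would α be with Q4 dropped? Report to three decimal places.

α = 0.322

Remaining items: Q1, Q2, Q3, Q5, Q6 (k = 5).
sum of item variances = 1.659 + 0.520 + 1.985 + 2.690 + 2.663 = 9.517
σ²_T = 9.517 + 2 × 1.654 = 12.825
α (item deleted) = (5/4)·(1 − 9.517/12.825) = 0.322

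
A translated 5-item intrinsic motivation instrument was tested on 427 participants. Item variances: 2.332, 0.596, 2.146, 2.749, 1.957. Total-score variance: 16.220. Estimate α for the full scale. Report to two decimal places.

α = 0.50

ΣVar(i) = 2.332 + 0.596 + 2.146 + 2.749 + 1.957 = 9.780
α = (k/(k−1))·(1 − ΣVar(i)/σ²_T) = (5/4)·(1 − 9.780/16.220) = 0.50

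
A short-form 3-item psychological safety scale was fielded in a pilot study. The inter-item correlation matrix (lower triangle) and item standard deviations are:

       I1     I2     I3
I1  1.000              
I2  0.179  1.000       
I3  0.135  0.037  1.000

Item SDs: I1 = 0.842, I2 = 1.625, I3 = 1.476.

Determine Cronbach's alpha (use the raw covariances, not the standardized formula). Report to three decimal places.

α = 0.230

Σσ²ᵢ = 0.842² + 1.625² + 1.476² = 5.5282
Covariances σ_ij = r_ij · s_i · s_j:
  σ(I1,I2) = 0.179 × 0.842 × 1.625 = 0.2449
  σ(I1,I3) = 0.135 × 0.842 × 1.476 = 0.1678
  σ(I2,I3) = 0.037 × 1.625 × 1.476 = 0.0887
σ²_T = Σσ²ᵢ + 2·Σσ_ij = 5.5282 + 2 × 0.5014 = 6.5310
α = (3/2)·(1 − 5.5282/6.5310) = 0.230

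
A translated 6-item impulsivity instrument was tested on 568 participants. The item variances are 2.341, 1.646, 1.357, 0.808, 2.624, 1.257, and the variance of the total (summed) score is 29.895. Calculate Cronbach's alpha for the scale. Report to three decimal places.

Σσ²ᵢ = 2.341 + 1.646 + 1.357 + 0.808 + 2.624 + 1.257 = 10.033
α = (k/(k−1))·(1 − Σσ²ᵢ/σ²_total) = (6/5)·(1 − 10.033/29.895) = 0.797

α = 0.797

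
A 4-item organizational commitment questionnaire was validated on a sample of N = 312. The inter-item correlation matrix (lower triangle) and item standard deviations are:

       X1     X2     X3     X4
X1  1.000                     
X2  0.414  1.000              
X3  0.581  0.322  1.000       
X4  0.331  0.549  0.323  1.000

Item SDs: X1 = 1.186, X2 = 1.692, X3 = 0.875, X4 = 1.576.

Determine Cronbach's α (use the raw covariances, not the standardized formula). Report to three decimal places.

α = 0.722

Σσ²ᵢ = 1.186² + 1.692² + 0.875² + 1.576² = 7.5189
Covariances σ_ij = r_ij · s_i · s_j:
  σ(X1,X2) = 0.414 × 1.186 × 1.692 = 0.8308
  σ(X1,X3) = 0.581 × 1.186 × 0.875 = 0.6029
  σ(X1,X4) = 0.331 × 1.186 × 1.576 = 0.6187
  σ(X2,X3) = 0.322 × 1.692 × 0.875 = 0.4767
  σ(X2,X4) = 0.549 × 1.692 × 1.576 = 1.4640
  σ(X3,X4) = 0.323 × 0.875 × 1.576 = 0.4454
σ²_T = Σσ²ᵢ + 2·Σσ_ij = 7.5189 + 2 × 4.4385 = 16.3959
α = (4/3)·(1 − 7.5189/16.3959) = 0.722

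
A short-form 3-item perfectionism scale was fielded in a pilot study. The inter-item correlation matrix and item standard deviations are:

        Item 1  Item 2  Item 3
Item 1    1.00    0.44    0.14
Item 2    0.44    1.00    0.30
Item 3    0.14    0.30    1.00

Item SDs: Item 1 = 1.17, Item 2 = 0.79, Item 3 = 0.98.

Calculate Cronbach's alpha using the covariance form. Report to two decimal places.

Σσ²ᵢ = 1.17² + 0.79² + 0.98² = 2.9534
Covariances σ_ij = r_ij · s_i · s_j:
  σ(Item 1,Item 2) = 0.44 × 1.17 × 0.79 = 0.4067
  σ(Item 1,Item 3) = 0.14 × 1.17 × 0.98 = 0.1605
  σ(Item 2,Item 3) = 0.30 × 0.79 × 0.98 = 0.2323
σ²_T = Σσ²ᵢ + 2·Σσ_ij = 2.9534 + 2 × 0.7995 = 4.5524
α = (3/2)·(1 − 2.9534/4.5524) = 0.53

α = 0.53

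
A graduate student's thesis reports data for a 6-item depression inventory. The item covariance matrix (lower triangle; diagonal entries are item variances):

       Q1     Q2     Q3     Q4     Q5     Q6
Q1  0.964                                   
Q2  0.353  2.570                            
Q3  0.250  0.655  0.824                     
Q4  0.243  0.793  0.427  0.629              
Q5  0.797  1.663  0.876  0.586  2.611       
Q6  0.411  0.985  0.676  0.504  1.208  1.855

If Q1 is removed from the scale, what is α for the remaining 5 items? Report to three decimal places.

Remaining items: Q2, Q3, Q4, Q5, Q6 (k = 5).
sum of item variances = 2.570 + 0.824 + 0.629 + 2.611 + 1.855 = 8.489
Var(T) = 8.489 + 2 × 8.373 = 25.235
α (item deleted) = (5/4)·(1 − 8.489/25.235) = 0.830

α = 0.830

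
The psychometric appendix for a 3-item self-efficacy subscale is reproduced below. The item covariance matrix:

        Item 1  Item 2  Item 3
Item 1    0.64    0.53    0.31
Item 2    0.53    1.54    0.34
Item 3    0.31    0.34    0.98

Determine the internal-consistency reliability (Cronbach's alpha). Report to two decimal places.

Σσ²ᵢ = 0.64 + 1.54 + 0.98 = 3.16
Sum of the distinct covariances = 1.18
total variance = 3.16 + 2 × 1.18 = 5.52
α = (k/(k−1))·(1 − Σσ²ᵢ/total variance) = (3/2)·(1 − 3.16/5.52) = 0.64

α = 0.64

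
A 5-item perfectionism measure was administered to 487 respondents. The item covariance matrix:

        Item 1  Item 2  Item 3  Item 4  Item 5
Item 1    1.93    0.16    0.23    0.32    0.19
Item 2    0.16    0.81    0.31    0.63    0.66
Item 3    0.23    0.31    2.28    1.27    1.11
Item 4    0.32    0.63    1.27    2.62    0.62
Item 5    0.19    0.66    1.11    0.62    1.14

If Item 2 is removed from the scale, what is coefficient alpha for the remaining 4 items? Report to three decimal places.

Remaining items: Item 1, Item 3, Item 4, Item 5 (k = 4).
ΣVar(i) = 1.93 + 2.28 + 2.62 + 1.14 = 7.97
σ²_T = 7.97 + 2 × 3.74 = 15.45
α (item deleted) = (4/3)·(1 − 7.97/15.45) = 0.646

coefficient alpha = 0.646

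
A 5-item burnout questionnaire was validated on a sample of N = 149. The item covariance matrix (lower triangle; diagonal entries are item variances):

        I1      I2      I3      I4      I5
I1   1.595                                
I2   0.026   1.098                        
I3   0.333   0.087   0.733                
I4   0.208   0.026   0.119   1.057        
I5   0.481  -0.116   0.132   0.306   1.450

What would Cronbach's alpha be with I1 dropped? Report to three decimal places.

Remaining items: I2, I3, I4, I5 (k = 4).
Σσ²ᵢ = 1.098 + 0.733 + 1.057 + 1.450 = 4.338
total variance = 4.338 + 2 × 0.554 = 5.446
α (item deleted) = (4/3)·(1 − 4.338/5.446) = 0.271

α = 0.271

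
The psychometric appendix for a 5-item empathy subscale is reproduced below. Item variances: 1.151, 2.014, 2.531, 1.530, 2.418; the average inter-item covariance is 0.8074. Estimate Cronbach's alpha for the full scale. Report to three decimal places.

α = 0.783

ΣVar(i) = 1.151 + 2.014 + 2.531 + 1.530 + 2.418 = 9.644
Sum of the 10 distinct covariances = 10 × 0.8074 = 8.0740
Var(T) = ΣVar(i) + 2·Σcov = 9.644 + 2 × 8.0740 = 25.7920
α = (5/4)·(1 − 9.644/25.7920) = 0.783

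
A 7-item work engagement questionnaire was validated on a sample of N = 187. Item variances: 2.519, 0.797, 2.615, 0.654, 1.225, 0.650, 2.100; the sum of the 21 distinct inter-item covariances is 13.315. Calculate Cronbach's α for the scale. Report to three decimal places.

α = 0.835

sum of item variances = 2.519 + 0.797 + 2.615 + 0.654 + 1.225 + 0.650 + 2.100 = 10.560
Sum of distinct covariances = 13.315
σ²_T = sum of item variances + 2·Σcov = 10.560 + 2 × 13.315 = 37.190
α = (7/6)·(1 − 10.560/37.190) = 0.835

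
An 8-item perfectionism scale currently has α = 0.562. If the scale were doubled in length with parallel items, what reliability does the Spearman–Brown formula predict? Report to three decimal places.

predicted reliability = 0.720

Length factor m = 2
α' = m·α / (1 + (m−1)·α)
   = 2 × 0.562 / (1 + (2 − 1) × 0.562)
   = 1.1240 / 1.5620 = 0.720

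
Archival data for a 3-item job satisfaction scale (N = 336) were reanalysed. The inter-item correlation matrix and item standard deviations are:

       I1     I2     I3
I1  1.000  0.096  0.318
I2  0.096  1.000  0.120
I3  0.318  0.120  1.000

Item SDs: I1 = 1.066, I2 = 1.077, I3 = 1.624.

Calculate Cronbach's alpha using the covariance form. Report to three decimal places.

Σσ²ᵢ = 1.066² + 1.077² + 1.624² = 4.9337
Covariances σ_ij = r_ij · s_i · s_j:
  σ(I1,I2) = 0.096 × 1.066 × 1.077 = 0.1102
  σ(I1,I3) = 0.318 × 1.066 × 1.624 = 0.5505
  σ(I2,I3) = 0.120 × 1.077 × 1.624 = 0.2099
σ²_T = Σσ²ᵢ + 2·Σσ_ij = 4.9337 + 2 × 0.8706 = 6.6749
α = (3/2)·(1 − 4.9337/6.6749) = 0.391

α = 0.391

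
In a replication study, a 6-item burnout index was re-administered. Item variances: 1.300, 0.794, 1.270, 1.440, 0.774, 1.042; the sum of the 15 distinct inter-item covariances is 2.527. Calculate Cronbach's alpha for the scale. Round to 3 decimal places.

Cronbach's alpha = 0.520

sum of item variances = 1.300 + 0.794 + 1.270 + 1.440 + 0.774 + 1.042 = 6.620
Sum of distinct covariances = 2.527
σ²_T = sum of item variances + 2·Σcov = 6.620 + 2 × 2.527 = 11.674
α = (6/5)·(1 − 6.620/11.674) = 0.520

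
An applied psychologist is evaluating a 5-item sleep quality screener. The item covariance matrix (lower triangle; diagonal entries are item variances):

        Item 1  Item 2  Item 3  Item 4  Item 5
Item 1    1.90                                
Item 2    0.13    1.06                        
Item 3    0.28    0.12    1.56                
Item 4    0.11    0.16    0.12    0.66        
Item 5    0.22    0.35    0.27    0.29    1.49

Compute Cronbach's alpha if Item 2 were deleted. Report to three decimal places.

Remaining items: Item 1, Item 3, Item 4, Item 5 (k = 4).
Σσ²ᵢ = 1.90 + 1.56 + 0.66 + 1.49 = 5.61
σ²_T = 5.61 + 2 × 1.29 = 8.19
α (item deleted) = (4/3)·(1 − 5.61/8.19) = 0.420

α = 0.420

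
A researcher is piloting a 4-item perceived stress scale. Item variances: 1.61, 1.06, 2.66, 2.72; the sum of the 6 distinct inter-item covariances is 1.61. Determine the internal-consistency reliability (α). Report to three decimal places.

α = 0.381

ΣVar(i) = 1.61 + 1.06 + 2.66 + 2.72 = 8.05
Sum of distinct covariances = 1.61
total variance = ΣVar(i) + 2·Σcov = 8.05 + 2 × 1.61 = 11.27
α = (4/3)·(1 − 8.05/11.27) = 0.381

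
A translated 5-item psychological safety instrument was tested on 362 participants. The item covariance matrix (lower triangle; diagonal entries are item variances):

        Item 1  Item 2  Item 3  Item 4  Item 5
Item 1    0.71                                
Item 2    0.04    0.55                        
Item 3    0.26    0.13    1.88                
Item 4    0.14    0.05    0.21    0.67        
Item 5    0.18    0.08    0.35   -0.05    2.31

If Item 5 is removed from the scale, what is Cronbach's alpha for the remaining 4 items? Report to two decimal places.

Remaining items: Item 1, Item 2, Item 3, Item 4 (k = 4).
ΣVar(i) = 0.71 + 0.55 + 1.88 + 0.67 = 3.81
Var(T) = 3.81 + 2 × 0.83 = 5.47
α (item deleted) = (4/3)·(1 − 3.81/5.47) = 0.40

α = 0.40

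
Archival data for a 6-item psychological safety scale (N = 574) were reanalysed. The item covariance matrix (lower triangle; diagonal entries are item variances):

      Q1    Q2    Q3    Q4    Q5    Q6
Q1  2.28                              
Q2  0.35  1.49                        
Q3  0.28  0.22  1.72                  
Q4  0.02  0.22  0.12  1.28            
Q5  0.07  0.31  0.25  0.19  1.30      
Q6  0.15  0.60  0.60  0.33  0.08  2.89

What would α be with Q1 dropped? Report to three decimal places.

Remaining items: Q2, Q3, Q4, Q5, Q6 (k = 5).
Σσ²ᵢ = 1.49 + 1.72 + 1.28 + 1.30 + 2.89 = 8.68
σ²_T = 8.68 + 2 × 2.92 = 14.52
α (item deleted) = (5/4)·(1 − 8.68/14.52) = 0.503

α = 0.503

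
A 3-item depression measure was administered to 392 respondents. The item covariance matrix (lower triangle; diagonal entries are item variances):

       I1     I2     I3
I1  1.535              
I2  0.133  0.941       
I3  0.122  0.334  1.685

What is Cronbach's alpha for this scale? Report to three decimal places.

Cronbach's alpha = 0.331

ΣVar(i) = 1.535 + 0.941 + 1.685 = 4.161
Sum of the distinct covariances = 0.589
σ²_T = 4.161 + 2 × 0.589 = 5.339
α = (k/(k−1))·(1 − ΣVar(i)/σ²_T) = (3/2)·(1 − 4.161/5.339) = 0.331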